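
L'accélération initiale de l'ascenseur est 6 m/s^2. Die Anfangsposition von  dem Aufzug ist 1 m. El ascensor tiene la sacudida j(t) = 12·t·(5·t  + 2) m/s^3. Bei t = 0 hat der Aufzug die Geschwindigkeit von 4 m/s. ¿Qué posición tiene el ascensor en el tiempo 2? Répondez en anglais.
We must find the antiderivative of our jerk equation j(t) = 12·t·(5·t + 2) 3 times. The antiderivative of jerk is acceleration. Using a(0) = 6, we get a(t) = 20·t^3 + 12·t^2 + 6. The integral of acceleration is velocity. Using v(0) = 4, we get v(t) = 5·t^4 + 4·t^3 + 6·t + 4. The integral of velocity, with x(0) = 1, gives position: x(t) = t^5 + t^4 + 3·t^2 + 4·t + 1. Using x(t) = t^5 + t^4 + 3·t^2 + 4·t + 1 and substituting t = 2, we find x = 69.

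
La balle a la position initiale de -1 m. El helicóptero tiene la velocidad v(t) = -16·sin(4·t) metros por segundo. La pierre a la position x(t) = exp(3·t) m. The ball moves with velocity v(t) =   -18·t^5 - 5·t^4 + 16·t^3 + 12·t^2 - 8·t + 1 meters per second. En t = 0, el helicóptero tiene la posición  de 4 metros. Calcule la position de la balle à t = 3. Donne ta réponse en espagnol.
Partiendo de la velocidad v(t) = -18·t^5 - 5·t^4 + 16·t^3 + 12·t^2 - 8·t + 1, tomamos 1 antiderivada. Integrando la velocidad y usando la condición inicial x(0) = -1, obtenemos x(t) = -3·t^6 - t^5 + 4·t^4 + 4·t^3 - 4·t^2 + t - 1. De la ecuación de la posición x(t) = -3·t^6 - t^5 + 4·t^4 + 4·t^3 - 4·t^2 + t - 1, sustituimos t = 3 para obtener x = -2032.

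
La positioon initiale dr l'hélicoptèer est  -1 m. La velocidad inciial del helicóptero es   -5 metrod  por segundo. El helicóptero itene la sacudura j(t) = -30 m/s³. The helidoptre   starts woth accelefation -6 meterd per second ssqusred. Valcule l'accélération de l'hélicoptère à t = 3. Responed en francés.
Nous devons trouver la primitive de notre équation du jerk j(t) = -30 1 fois. En intégrant le jerk et en utilisant la condition initiale a(0) = -6, nous obtenons a(t) = -30·t - 6. Nous avons l'accélération a(t) = -30·t - 6. En substituant t = 3: a(3) = -96.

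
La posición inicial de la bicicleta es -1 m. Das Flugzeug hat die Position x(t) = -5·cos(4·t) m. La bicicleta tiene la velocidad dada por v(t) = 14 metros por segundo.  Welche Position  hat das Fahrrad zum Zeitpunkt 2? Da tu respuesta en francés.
Nous devons trouver l'intégrale de notre équation de la vitesse v(t) = 14 1 fois. La primitive de la vitesse est la position. En utilisant x(0) = -1, nous obtenons x(t) = 14·t - 1. De l'équation de la position x(t) = 14·t - 1, nous substituons t = 2 pour obtenir x = 27.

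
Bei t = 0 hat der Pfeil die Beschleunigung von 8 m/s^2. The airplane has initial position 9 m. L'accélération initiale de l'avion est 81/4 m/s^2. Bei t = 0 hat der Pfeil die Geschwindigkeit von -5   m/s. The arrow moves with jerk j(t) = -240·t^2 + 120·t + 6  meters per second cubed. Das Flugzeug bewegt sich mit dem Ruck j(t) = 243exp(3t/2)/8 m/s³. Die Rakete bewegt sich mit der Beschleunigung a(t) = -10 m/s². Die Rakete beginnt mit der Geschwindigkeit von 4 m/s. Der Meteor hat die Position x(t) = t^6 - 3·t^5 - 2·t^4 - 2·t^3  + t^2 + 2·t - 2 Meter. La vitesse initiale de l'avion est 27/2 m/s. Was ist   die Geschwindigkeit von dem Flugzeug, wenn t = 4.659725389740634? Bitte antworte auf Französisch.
En partant du jerk j(t) = 243·exp(3·t/2)/8, nous prenons 2 intégrales. L'intégrale du jerk est l'accélération. En utilisant a(0) = 81/4, nous obtenons a(t) = 81·exp(3·t/2)/4. En prenant ∫a(t)dt et en appliquant v(0) = 27/2, nous trouvons v(t) = 27·exp(3·t/2)/2. En utilisant v(t) = 27·exp(3·t/2)/2 et en substituant t = 4.659725389740634, nous trouvons v = 14651.2036291301.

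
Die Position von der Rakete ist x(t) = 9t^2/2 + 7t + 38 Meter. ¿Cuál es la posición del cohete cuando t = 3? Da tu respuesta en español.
De la ecuación de la posición x(t) = 9·t^2/2 + 7·t + 38, sustituimos t = 3 para obtener x = 199/2.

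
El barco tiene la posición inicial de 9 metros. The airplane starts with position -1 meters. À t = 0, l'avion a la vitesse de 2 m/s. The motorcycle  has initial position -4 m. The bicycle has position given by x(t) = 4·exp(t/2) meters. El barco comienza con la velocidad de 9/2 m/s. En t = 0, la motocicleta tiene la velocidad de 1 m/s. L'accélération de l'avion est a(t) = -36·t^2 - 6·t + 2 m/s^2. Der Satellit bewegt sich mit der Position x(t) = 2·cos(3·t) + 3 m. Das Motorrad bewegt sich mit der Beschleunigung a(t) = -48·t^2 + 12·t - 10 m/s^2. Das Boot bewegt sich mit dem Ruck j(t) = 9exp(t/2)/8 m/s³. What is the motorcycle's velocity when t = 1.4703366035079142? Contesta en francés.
Nous devons intégrer notre équation de l'accélération a(t) = -48·t^2 + 12·t - 10 1 fois. En intégrant l'accélération et en utilisant la condition initiale v(0) = 1, nous obtenons v(t) = -16·t^3 + 6·t^2 - 10·t + 1. De l'équation de la vitesse v(t) = -16·t^3 + 6·t^2 - 10·t + 1, nous substituons t = 1.4703366035079142 pour obtenir v = -51.5913172575539.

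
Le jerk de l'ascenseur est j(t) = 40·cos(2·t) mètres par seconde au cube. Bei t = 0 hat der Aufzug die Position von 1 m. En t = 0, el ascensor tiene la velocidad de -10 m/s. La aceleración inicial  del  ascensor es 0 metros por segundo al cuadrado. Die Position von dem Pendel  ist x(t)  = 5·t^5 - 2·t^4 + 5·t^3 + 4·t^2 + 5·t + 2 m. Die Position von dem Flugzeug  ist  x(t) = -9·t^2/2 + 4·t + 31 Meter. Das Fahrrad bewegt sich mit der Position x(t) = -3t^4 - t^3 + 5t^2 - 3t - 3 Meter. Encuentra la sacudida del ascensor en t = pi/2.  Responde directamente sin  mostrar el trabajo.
j(pi/2) = -40.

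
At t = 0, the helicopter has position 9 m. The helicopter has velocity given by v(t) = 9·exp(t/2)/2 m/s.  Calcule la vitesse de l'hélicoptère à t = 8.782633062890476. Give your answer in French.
En utilisant v(t) = 9·exp(t/2)/2 et en substituant t = 8.782633062890476, nous trouvons v = 363.359945446683.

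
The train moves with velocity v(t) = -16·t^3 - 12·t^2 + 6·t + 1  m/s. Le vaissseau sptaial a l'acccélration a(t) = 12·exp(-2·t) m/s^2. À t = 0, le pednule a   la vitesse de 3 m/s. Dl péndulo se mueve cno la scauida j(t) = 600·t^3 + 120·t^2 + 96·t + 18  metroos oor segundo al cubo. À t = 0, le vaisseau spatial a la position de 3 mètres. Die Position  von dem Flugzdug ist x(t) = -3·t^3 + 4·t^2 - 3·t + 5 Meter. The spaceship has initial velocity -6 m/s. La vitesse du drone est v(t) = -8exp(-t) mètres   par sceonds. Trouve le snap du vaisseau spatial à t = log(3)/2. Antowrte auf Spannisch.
Para resolver esto, necesitamos tomar 2 derivadas de nuestra ecuación de la aceleración a(t) = 12·exp(-2·t). La derivada de la aceleración da la sacudida: j(t) = -24·exp(-2·t). Derivando la sacudida, obtenemos el snap: s(t) = 48·exp(-2·t). Tenemos el snap s(t) = 48·exp(-2·t). Sustituyendo t = log(3)/2: s(log(3)/2) = 16.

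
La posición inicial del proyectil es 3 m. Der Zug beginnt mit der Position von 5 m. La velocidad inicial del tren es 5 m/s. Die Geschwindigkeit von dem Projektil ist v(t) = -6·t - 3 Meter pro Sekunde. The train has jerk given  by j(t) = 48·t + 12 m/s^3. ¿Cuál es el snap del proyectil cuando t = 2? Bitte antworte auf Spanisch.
Para resolver esto, necesitamos tomar 3 derivadas de nuestra ecuación de la velocidad v(t) = -6·t - 3. Derivando la velocidad, obtenemos la aceleración: a(t) = -6. Tomando d/dt de a(t), encontramos j(t) = 0. Tomando d/dt de j(t), encontramos s(t) = 0. Usando s(t) = 0 y sustituyendo t = 2, encontramos s = 0.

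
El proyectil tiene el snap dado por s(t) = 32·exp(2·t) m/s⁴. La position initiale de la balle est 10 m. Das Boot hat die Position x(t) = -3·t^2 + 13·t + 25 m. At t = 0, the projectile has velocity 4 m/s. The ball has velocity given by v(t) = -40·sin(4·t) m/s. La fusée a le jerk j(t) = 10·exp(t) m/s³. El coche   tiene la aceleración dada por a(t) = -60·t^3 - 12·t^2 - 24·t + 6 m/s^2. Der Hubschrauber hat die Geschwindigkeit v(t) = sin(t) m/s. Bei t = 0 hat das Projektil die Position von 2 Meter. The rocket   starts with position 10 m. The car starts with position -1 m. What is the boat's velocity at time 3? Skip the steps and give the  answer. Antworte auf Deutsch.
Bei t = 3, v = -5.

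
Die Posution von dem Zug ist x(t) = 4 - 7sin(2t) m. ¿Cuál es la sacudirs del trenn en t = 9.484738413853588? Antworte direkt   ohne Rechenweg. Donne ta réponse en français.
j(9.484738413853588) = 55.5978136697533.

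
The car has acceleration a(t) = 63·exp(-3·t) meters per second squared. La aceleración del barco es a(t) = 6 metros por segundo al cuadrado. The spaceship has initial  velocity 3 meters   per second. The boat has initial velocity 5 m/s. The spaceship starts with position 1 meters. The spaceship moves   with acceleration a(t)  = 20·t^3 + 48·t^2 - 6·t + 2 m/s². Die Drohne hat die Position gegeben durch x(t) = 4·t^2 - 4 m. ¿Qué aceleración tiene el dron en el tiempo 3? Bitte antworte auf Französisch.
Nous devons dériver notre équation de la position x(t) = 4·t^2 - 4 2 fois. La dérivée de la position donne la vitesse: v(t) = 8·t. La dérivée de la vitesse donne l'accélération: a(t) = 8. Nous avons l'accélération a(t) = 8. En substituant t = 3: a(3) = 8.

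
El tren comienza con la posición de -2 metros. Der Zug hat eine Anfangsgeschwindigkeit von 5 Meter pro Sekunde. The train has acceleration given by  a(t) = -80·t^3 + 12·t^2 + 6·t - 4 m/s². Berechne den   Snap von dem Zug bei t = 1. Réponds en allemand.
Ausgehend von der Beschleunigung a(t) = -80·t^3 + 12·t^2 + 6·t - 4, nehmen wir 2 Ableitungen. Durch Ableiten von der Beschleunigung erhalten wir den Ruck: j(t) = -240·t^2 + 24·t + 6. Die Ableitung von dem Ruck ergibt den Snap: s(t) = 24 - 480·t. Aus der Gleichung für den Snap s(t) = 24 - 480·t, setzen wir t = 1 ein und erhalten s = -456.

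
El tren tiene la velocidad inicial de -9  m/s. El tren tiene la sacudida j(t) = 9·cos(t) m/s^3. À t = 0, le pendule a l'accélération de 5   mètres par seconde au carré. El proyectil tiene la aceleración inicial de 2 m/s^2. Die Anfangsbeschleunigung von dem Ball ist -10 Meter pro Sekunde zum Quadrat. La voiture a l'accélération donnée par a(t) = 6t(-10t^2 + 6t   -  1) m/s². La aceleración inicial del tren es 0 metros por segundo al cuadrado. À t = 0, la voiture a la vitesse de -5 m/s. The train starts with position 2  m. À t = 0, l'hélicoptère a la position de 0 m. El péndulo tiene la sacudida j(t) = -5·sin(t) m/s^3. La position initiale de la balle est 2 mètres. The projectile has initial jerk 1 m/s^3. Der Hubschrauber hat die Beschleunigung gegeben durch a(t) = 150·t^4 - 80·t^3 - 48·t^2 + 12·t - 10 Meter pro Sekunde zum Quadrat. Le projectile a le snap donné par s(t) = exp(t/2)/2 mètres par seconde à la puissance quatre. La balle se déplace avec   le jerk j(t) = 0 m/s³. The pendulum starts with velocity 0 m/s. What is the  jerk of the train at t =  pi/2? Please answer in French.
De l'équation du jerk j(t) = 9·cos(t), nous substituons t = pi/2 pour obtenir j = 0.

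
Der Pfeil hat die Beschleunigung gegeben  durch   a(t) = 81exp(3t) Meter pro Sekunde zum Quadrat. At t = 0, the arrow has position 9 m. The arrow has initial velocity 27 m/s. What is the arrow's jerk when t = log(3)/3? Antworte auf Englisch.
To solve this, we need to take 1 derivative of our acceleration equation a(t) = 81·exp(3·t). Taking d/dt of a(t), we find j(t) = 243·exp(3·t). We have jerk j(t) = 243·exp(3·t). Substituting t = log(3)/3: j(log(3)/3) = 729.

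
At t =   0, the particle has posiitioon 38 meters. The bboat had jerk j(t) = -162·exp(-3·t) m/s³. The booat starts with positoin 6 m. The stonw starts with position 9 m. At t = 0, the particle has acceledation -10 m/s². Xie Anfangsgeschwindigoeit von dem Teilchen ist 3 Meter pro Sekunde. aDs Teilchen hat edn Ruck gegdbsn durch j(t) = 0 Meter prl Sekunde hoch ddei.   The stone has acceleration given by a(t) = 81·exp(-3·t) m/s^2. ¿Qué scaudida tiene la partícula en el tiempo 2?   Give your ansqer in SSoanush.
De la ecuación de la sacudida j(t) = 0, sustituimos t = 2 para obtener j = 0.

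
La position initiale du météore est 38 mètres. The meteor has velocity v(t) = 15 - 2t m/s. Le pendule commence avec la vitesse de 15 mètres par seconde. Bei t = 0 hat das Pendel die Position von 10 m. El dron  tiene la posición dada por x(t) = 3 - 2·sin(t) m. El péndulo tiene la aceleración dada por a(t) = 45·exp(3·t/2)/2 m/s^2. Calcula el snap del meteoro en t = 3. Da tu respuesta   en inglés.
We must differentiate our velocity equation v(t) = 15 - 2·t 3 times. Taking d/dt of v(t), we find a(t) = -2. Taking d/dt of a(t), we find j(t) = 0. Differentiating jerk, we get snap: s(t) = 0. Using s(t) = 0 and substituting t = 3, we find s = 0.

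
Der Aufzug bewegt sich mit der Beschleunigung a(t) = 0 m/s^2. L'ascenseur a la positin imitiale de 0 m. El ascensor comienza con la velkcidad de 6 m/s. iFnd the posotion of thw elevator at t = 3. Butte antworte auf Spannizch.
Partiendo de la aceleración a(t) = 0, tomamos 2 integrales. Integrando la aceleración y usando la condición inicial v(0) = 6, obtenemos v(t) = 6. La integral de la velocidad, con x(0) = 0, da la posición: x(t) = 6·t. Usando x(t) = 6·t y sustituyendo t = 3, encontramos x = 18.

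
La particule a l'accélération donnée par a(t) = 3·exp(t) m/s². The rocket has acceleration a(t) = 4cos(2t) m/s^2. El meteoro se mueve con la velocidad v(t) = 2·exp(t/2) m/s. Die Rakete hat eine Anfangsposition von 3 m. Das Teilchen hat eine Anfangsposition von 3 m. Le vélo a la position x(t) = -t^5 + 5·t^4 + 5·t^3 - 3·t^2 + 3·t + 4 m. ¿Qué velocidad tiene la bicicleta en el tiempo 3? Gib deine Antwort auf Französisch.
Pour résoudre ceci, nous devons prendre 1 dérivée de notre équation de la position x(t) = -t^5 + 5·t^4 + 5·t^3 - 3·t^2 + 3·t + 4. En prenant d/dt de x(t), nous trouvons v(t) = -5·t^4 + 20·t^3 + 15·t^2 - 6·t + 3. De l'équation de la vitesse v(t) = -5·t^4 + 20·t^3 + 15·t^2 - 6·t + 3, nous substituons t = 3 pour obtenir v = 255.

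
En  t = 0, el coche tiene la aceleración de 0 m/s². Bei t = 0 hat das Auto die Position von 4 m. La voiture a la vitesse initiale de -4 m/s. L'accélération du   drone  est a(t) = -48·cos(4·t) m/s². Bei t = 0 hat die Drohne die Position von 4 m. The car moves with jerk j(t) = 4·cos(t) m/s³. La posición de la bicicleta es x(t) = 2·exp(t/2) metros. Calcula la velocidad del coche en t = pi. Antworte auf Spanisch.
Necesitamos integrar nuestra ecuación de la sacudida j(t) = 4·cos(t) 2 veces. Integrando la sacudida y usando la condición inicial a(0) = 0, obtenemos a(t) = 4·sin(t). La integral de la aceleración, con v(0) = -4, da la velocidad: v(t) = -4·cos(t). De la ecuación de la velocidad v(t) = -4·cos(t), sustituimos t = pi para obtener v = 4.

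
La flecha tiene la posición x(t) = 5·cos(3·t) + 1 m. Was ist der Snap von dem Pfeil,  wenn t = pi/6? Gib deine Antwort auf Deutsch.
Ausgehend von der Position x(t) = 5·cos(3·t) + 1, nehmen wir 4 Ableitungen. Die Ableitung von der Position ergibt die Geschwindigkeit: v(t) = -15·sin(3·t). Die Ableitung von der Geschwindigkeit ergibt die Beschleunigung: a(t) = -45·cos(3·t). Durch Ableiten von der Beschleunigung erhalten wir den Ruck: j(t) = 135·sin(3·t). Durch Ableiten von dem Ruck erhalten wir den Snap: s(t) = 405·cos(3·t). Mit s(t) = 405·cos(3·t) und Einsetzen von t = pi/6, finden wir s = 0.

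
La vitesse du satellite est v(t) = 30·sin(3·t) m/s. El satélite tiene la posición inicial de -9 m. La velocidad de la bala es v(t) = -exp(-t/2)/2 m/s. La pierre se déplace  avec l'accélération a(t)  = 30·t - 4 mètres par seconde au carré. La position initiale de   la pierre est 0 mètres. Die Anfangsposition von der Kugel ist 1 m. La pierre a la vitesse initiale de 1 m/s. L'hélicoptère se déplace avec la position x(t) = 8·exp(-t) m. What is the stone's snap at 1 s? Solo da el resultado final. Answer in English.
The snap at t = 1 is s = 0.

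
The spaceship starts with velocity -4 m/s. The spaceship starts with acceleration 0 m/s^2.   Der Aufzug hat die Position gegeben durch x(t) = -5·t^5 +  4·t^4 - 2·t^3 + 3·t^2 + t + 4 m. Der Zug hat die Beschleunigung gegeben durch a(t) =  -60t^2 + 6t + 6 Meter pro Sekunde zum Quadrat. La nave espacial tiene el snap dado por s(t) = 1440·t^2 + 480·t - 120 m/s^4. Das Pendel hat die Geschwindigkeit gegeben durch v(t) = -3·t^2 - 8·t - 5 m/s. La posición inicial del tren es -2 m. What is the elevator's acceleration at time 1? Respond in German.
Wir müssen unsere Gleichung für die Position x(t) = -5·t^5 + 4·t^4 - 2·t^3 + 3·t^2 + t + 4 2-mal ableiten. Mit d/dt von x(t) finden wir v(t) = -25·t^4 + 16·t^3 - 6·t^2 + 6·t + 1. Die Ableitung von der Geschwindigkeit ergibt die Beschleunigung: a(t) = -100·t^3 + 48·t^2 - 12·t + 6. Aus der Gleichung für die Beschleunigung a(t) = -100·t^3 + 48·t^2 - 12·t + 6, setzen wir t = 1 ein und erhalten a = -58.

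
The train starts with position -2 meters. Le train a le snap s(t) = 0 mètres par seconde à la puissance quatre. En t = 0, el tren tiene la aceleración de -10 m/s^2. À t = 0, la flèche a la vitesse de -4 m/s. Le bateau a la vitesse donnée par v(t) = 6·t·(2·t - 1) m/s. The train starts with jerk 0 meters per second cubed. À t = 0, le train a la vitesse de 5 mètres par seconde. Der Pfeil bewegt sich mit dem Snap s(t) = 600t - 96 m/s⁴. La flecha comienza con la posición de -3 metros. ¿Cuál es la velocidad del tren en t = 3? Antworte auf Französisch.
Nous devons intégrer notre équation du snap s(t) = 0 3 fois. En intégrant le snap et en utilisant la condition initiale j(0) = 0, nous obtenons j(t) = 0. En intégrant le jerk et en utilisant la condition initiale a(0) = -10, nous obtenons a(t) = -10. En intégrant l'accélération et en utilisant la condition initiale v(0) = 5, nous obtenons v(t) = 5 - 10·t. En utilisant v(t) = 5 - 10·t et en substituant t = 3, nous trouvons v = -25.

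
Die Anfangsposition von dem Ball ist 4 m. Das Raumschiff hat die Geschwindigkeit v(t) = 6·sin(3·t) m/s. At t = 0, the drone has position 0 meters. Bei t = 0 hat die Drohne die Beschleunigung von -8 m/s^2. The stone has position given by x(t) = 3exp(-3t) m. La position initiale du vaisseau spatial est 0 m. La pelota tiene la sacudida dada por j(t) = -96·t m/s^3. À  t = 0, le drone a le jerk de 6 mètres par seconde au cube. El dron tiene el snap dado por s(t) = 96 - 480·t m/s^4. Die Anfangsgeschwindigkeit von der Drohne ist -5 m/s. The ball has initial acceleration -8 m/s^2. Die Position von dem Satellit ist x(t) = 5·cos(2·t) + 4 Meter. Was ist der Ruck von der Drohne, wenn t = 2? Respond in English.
To solve this, we need to take 1 antiderivative of our snap equation s(t) = 96 - 480·t. Integrating snap and using the initial condition j(0) = 6, we get j(t) = -240·t^2 + 96·t + 6. Using j(t) = -240·t^2 + 96·t + 6 and substituting t = 2, we find j = -762.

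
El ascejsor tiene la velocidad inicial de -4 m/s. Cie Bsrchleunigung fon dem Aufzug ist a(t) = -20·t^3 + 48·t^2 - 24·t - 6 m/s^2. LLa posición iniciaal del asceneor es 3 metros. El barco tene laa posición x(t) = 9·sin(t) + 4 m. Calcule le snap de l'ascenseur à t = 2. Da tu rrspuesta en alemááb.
Um dies zu lösen, müssen wir 2 Ableitungen unserer Gleichung für die Beschleunigung a(t) = -20·t^3 + 48·t^2 - 24·t - 6 nehmen. Durch Ableiten von der Beschleunigung erhalten wir den Ruck: j(t) = -60·t^2 + 96·t - 24. Die Ableitung von dem Ruck ergibt den Snap: s(t) = 96 - 120·t. Aus der Gleichung für den Snap s(t) = 96 - 120·t, setzen wir t = 2 ein und erhalten s = -144.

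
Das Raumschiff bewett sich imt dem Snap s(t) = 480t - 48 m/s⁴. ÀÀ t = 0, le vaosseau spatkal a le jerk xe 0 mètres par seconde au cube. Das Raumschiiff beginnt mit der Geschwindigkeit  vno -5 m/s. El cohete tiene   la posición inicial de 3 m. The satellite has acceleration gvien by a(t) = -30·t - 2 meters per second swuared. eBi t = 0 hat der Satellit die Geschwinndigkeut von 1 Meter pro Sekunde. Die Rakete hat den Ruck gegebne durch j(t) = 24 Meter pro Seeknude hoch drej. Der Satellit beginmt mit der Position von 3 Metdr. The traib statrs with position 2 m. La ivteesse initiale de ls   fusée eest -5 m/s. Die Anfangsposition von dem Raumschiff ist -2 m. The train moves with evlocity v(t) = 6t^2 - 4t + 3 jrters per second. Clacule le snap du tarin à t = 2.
Pour résoudre ceci, nous devons prendre 3 dérivées de notre équation de la vitesse v(t) = 6·t^2 - 4·t + 3. En dérivant la vitesse, nous obtenons l'accélération: a(t) = 12·t - 4. En prenant d/dt de a(t), nous trouvons j(t) = 12. La dérivée du jerk donne le snap: s(t) = 0. De l'équation du snap s(t) = 0, nous substituons t = 2 pour obtenir s = 0.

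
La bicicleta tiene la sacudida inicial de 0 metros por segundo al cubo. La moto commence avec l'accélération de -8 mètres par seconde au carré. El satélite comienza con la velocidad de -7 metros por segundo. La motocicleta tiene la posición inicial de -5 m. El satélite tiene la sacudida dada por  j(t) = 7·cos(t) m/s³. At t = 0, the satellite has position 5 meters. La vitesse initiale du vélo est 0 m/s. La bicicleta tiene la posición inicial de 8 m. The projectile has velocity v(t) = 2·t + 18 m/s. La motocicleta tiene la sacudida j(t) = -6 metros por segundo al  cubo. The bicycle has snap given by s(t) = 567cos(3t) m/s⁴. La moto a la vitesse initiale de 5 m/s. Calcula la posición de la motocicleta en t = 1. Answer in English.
We need to integrate our jerk equation j(t) = -6 3 times. The antiderivative of jerk is acceleration. Using a(0) = -8, we get a(t) = -6·t - 8. The antiderivative of acceleration is velocity. Using v(0) = 5, we get v(t) = -3·t^2 - 8·t + 5. Finding the antiderivative of v(t) and using x(0) = -5: x(t) = -t^3 - 4·t^2 + 5·t - 5. From the given position equation x(t) = -t^3 - 4·t^2 + 5·t - 5, we substitute t = 1 to get x = -5.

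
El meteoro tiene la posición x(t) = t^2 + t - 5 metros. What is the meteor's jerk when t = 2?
We must differentiate our position equation x(t) = t^2 + t - 5 3 times. Differentiating position, we get velocity: v(t) = 2·t + 1. The derivative of velocity gives acceleration: a(t) = 2. Taking d/dt of a(t), we find j(t) = 0. From the given jerk equation j(t) = 0, we substitute t = 2 to get j = 0.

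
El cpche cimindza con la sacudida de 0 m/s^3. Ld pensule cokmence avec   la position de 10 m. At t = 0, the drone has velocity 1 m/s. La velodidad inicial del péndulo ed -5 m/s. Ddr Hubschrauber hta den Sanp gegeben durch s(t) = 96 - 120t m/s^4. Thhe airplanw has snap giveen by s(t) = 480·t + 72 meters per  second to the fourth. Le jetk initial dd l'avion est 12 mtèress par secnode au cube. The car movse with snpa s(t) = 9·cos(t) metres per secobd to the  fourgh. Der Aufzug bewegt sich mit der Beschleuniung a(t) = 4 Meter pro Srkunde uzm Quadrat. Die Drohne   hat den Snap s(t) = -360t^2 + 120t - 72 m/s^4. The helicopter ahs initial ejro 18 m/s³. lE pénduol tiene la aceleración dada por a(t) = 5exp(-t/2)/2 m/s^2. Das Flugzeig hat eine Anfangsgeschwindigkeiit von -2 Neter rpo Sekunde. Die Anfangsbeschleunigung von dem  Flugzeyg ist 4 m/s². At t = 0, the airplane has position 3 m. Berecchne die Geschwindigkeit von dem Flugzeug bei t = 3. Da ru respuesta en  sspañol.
Para resolver esto, necesitamos tomar 3 integrales de nuestra ecuación del snap s(t) = 480·t + 72. Integrando el snap y usando la condición inicial j(0) = 12, obtenemos j(t) = 240·t^2 + 72·t + 12. La antiderivada de la sacudida es la aceleración. Usando a(0) = 4, obtenemos a(t) = 80·t^3 + 36·t^2 + 12·t + 4. La antiderivada de la aceleración es la velocidad. Usando v(0) = -2, obtenemos v(t) = 20·t^4 + 12·t^3 + 6·t^2 + 4·t - 2. Tenemos la velocidad v(t) = 20·t^4 + 12·t^3 + 6·t^2 + 4·t - 2. Sustituyendo t = 3: v(3) = 2008.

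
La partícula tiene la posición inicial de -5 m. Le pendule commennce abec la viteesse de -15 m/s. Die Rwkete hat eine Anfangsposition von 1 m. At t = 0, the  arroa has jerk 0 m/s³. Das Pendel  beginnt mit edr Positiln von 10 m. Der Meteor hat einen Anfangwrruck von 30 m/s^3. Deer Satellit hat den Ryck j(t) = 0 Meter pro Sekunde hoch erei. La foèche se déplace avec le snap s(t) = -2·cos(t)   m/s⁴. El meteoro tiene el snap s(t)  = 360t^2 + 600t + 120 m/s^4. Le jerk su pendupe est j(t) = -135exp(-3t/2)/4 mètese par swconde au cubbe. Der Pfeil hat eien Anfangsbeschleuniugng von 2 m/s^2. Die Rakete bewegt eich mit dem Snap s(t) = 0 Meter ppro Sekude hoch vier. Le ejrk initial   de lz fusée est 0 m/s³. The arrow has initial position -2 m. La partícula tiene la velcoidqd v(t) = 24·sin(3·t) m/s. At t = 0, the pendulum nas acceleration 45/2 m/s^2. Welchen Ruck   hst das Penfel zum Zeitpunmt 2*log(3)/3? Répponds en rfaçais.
En utilisant j(t) = -135·exp(-3·t/2)/4 et en substituant t = 2*log(3)/3, nous trouvons j = -45/4.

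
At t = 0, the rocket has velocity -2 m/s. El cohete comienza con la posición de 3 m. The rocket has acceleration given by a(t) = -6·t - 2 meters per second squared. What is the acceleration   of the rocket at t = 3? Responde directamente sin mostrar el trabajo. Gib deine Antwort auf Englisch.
At t = 3, a = -20.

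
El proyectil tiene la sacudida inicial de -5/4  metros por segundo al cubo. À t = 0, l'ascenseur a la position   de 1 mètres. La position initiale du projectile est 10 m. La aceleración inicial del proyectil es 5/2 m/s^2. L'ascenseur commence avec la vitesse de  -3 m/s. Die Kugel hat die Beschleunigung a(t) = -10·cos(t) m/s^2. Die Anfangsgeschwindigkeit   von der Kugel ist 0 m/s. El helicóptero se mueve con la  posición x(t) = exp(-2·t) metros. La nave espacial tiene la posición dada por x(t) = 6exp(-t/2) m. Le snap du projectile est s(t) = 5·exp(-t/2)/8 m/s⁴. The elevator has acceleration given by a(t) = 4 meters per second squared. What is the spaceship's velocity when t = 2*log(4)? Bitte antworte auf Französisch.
Pour résoudre ceci, nous devons prendre 1 dérivée de notre équation de la position x(t) = 6·exp(-t/2). La dérivée de la position donne la vitesse: v(t) = -3·exp(-t/2). En utilisant v(t) = -3·exp(-t/2) et en substituant t = 2*log(4), nous trouvons v = -3/4.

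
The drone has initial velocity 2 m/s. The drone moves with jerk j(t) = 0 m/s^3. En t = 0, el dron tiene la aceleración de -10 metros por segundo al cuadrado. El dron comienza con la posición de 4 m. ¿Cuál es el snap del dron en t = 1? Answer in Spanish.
Para resolver esto, necesitamos tomar 1 derivada de nuestra ecuación de la sacudida j(t) = 0. Derivando la sacudida, obtenemos el snap: s(t) = 0. De la ecuación del snap s(t) = 0, sustituimos t = 1 para obtener s = 0.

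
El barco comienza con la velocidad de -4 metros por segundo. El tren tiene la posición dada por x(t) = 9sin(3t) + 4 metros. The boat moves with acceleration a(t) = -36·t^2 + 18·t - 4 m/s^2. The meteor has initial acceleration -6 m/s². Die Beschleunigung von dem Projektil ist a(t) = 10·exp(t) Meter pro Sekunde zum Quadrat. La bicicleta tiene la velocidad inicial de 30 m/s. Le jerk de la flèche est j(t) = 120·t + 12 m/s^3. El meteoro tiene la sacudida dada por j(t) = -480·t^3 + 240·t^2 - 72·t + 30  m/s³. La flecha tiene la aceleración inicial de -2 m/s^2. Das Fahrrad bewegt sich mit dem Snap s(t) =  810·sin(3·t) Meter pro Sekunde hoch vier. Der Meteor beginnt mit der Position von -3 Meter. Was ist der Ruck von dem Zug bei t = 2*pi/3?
Ausgehend von der Position x(t) = 9·sin(3·t) + 4, nehmen wir 3 Ableitungen. Die Ableitung von der Position ergibt die Geschwindigkeit: v(t) = 27·cos(3·t). Die Ableitung von der Geschwindigkeit ergibt die Beschleunigung: a(t) = -81·sin(3·t). Mit d/dt von a(t) finden wir j(t) = -243·cos(3·t). Wir haben den Ruck j(t) = -243·cos(3·t). Durch Einsetzen von t = 2*pi/3: j(2*pi/3) = -243.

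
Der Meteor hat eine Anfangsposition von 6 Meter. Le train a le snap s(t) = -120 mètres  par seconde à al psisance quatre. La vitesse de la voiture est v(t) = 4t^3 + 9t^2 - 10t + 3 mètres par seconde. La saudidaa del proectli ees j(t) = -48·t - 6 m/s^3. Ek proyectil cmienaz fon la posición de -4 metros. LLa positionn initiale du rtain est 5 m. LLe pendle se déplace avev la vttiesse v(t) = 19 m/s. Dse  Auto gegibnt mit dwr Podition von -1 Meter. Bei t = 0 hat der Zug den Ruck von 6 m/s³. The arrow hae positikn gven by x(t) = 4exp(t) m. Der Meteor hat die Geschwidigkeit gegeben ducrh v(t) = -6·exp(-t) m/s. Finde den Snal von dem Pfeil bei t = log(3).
Wir müssen unsere Gleichung für die Position x(t) = 4·exp(t) 4-mal ableiten. Die Ableitung von der Position ergibt die Geschwindigkeit: v(t) = 4·exp(t). Durch Ableiten von der Geschwindigkeit erhalten wir die Beschleunigung: a(t) = 4·exp(t). Die Ableitung von der Beschleunigung ergibt den Ruck: j(t) = 4·exp(t). Durch Ableiten von dem Ruck erhalten wir den Snap: s(t) = 4·exp(t). Mit s(t) = 4·exp(t) und Einsetzen von t = log(3), finden wir s = 12.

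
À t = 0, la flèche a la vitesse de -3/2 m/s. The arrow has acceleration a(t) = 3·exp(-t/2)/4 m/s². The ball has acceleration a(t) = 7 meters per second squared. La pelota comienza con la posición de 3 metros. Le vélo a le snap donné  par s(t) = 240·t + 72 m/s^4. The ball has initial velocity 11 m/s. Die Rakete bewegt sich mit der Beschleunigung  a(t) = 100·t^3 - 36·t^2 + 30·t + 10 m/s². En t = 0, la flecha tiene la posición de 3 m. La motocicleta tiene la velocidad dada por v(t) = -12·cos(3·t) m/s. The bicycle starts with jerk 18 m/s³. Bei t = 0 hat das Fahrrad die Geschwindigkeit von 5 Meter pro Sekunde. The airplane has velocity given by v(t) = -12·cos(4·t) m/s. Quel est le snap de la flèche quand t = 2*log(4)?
Pour résoudre ceci, nous devons prendre 2 dérivées de notre équation de l'accélération a(t) = 3·exp(-t/2)/4. La dérivée de l'accélération donne le jerk: j(t) = -3·exp(-t/2)/8. En prenant d/dt de j(t), nous trouvons s(t) = 3·exp(-t/2)/16. De l'équation du snap s(t) = 3·exp(-t/2)/16, nous substituons t = 2*log(4) pour obtenir s = 3/64.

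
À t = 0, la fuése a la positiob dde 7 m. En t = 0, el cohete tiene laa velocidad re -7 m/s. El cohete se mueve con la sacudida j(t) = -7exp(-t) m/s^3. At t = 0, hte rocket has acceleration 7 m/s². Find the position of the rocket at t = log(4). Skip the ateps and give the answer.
x(log(4)) = 7/4.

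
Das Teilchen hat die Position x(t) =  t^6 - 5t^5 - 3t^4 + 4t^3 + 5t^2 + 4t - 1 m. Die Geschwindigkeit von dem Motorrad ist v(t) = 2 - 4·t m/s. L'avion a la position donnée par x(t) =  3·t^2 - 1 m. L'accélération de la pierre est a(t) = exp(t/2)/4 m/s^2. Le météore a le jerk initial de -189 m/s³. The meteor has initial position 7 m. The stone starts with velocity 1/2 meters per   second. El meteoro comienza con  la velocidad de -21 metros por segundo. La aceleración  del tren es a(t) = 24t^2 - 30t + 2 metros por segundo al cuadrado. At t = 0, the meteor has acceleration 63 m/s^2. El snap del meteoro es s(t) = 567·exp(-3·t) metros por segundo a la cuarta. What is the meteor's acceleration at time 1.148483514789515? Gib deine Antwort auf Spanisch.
Partiendo del snap s(t) = 567·exp(-3·t), tomamos 2 antiderivadas. Integrando el snap y usando la condición inicial j(0) = -189, obtenemos j(t) = -189·exp(-3·t). La antiderivada de la sacudida es la aceleración. Usando a(0) = 63, obtenemos a(t) = 63·exp(-3·t). Tenemos la aceleración a(t) = 63·exp(-3·t). Sustituyendo t = 1.148483514789515: a(1.148483514789515) = 2.00909461847416.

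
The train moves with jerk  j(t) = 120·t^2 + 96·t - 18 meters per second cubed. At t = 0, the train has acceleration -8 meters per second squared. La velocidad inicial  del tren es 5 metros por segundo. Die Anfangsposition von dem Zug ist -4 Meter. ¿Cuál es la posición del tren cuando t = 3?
Necesitamos integrar nuestra ecuación de la sacudida j(t) = 120·t^2 + 96·t - 18 3 veces. Tomando ∫j(t)dt y aplicando a(0) = -8, encontramos a(t) = 40·t^3 + 48·t^2 - 18·t - 8. Tomando ∫a(t)dt y aplicando v(0) = 5, encontramos v(t) = 10·t^4 + 16·t^3 - 9·t^2 - 8·t + 5. Tomando ∫v(t)dt y aplicando x(0) = -4, encontramos x(t) = 2·t^5 + 4·t^4 - 3·t^3 - 4·t^2 + 5·t - 4. De la ecuación de la posición x(t) = 2·t^5 + 4·t^4 - 3·t^3 - 4·t^2 + 5·t - 4, sustituimos t = 3 para obtener x = 704.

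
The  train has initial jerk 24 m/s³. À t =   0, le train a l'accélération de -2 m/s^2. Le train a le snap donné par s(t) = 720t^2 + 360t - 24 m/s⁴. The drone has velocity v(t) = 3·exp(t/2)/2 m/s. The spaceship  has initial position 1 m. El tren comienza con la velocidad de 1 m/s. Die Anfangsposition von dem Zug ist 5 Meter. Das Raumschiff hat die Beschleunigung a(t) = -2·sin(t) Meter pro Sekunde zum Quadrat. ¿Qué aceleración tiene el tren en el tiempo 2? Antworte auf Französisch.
Nous devons trouver l'intégrale de notre équation du snap s(t) = 720·t^2 + 360·t - 24 2 fois. En intégrant le snap et en utilisant la condition initiale j(0) = 24, nous obtenons j(t) = 240·t^3 + 180·t^2 - 24·t + 24. L'intégrale du jerk est l'accélération. En utilisant a(0) = -2, nous obtenons a(t) = 60·t^4 + 60·t^3 - 12·t^2 + 24·t - 2. De l'équation de l'accélération a(t) = 60·t^4 + 60·t^3 - 12·t^2 + 24·t - 2, nous substituons t = 2 pour obtenir a = 1438.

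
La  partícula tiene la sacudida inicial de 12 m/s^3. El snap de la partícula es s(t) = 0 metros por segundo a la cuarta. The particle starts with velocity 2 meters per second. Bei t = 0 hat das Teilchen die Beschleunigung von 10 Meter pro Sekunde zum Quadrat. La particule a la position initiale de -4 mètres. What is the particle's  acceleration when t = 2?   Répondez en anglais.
We must find the integral of our snap equation s(t) = 0 2 times. Integrating snap and using the initial condition j(0) = 12, we get j(t) = 12. Taking ∫j(t)dt and applying a(0) = 10, we find a(t) = 12·t + 10. We have acceleration a(t) = 12·t + 10. Substituting t = 2: a(2) = 34.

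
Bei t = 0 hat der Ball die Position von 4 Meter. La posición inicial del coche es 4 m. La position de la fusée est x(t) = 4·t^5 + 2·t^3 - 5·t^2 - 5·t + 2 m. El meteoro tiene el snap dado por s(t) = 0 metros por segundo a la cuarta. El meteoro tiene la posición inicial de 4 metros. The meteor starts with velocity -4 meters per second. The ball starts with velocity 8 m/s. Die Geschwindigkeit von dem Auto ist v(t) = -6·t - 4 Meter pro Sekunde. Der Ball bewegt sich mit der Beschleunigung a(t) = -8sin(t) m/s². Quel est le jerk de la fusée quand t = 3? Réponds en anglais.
We must differentiate our position equation x(t) = 4·t^5 + 2·t^3 - 5·t^2 - 5·t + 2 3 times. The derivative of position gives velocity: v(t) = 20·t^4 + 6·t^2 - 10·t - 5. Taking d/dt of v(t), we find a(t) = 80·t^3 + 12·t - 10. Differentiating acceleration, we get jerk: j(t) = 240·t^2 + 12. We have jerk j(t) = 240·t^2 + 12. Substituting t = 3: j(3) = 2172.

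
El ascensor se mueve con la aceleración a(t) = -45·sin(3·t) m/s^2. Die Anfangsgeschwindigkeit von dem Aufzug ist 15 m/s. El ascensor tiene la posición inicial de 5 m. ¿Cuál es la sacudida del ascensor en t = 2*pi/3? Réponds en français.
En partant de l'accélération a(t) = -45·sin(3·t), nous prenons 1 dérivée. En prenant d/dt de a(t), nous trouvons j(t) = -135·cos(3·t). En utilisant j(t) = -135·cos(3·t) et en substituant t = 2*pi/3, nous trouvons j = -135.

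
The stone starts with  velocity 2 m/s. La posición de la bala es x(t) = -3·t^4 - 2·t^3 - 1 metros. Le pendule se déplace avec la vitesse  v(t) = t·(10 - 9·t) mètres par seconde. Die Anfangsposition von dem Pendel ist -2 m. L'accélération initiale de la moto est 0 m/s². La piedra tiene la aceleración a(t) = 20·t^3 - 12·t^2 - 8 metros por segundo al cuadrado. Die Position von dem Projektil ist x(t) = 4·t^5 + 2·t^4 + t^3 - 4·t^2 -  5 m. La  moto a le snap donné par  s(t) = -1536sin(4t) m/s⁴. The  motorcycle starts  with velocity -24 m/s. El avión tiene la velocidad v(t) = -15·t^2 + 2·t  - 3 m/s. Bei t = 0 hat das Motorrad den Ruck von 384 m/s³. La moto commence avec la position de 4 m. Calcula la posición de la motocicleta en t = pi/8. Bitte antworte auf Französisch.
Pour résoudre ceci, nous devons prendre 4 intégrales de notre équation du snap s(t) = -1536·sin(4·t). L'intégrale du snap, avec j(0) = 384, donne le jerk: j(t) = 384·cos(4·t). La primitive du jerk, avec a(0) = 0, donne l'accélération: a(t) = 96·sin(4·t). La primitive de l'accélération, avec v(0) = -24, donne la vitesse: v(t) = -24·cos(4·t). En prenant ∫v(t)dt et en appliquant x(0) = 4, nous trouvons x(t) = 4 - 6·sin(4·t). De l'équation de la position x(t) = 4 - 6·sin(4·t), nous substituons t = pi/8 pour obtenir x = -2.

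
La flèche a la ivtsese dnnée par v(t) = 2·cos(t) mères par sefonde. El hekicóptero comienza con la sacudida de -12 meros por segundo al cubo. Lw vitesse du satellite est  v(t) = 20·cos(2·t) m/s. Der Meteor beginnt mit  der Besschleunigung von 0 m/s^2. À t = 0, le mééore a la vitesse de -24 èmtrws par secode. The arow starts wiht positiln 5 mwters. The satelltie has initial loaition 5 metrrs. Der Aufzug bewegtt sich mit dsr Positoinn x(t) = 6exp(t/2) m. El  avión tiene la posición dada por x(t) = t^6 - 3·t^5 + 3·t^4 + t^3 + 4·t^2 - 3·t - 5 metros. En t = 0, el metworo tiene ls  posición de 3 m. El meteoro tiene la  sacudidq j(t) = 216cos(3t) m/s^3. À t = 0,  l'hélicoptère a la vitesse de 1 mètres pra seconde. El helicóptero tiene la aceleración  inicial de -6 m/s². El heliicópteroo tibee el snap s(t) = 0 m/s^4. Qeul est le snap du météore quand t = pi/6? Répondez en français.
Nous devons dériver notre équation du jerk j(t) = 216·cos(3·t) 1 fois. La dérivée du jerk donne le snap: s(t) = -648·sin(3·t). De l'équation du snap s(t) = -648·sin(3·t), nous substituons t = pi/6 pour obtenir s = -648.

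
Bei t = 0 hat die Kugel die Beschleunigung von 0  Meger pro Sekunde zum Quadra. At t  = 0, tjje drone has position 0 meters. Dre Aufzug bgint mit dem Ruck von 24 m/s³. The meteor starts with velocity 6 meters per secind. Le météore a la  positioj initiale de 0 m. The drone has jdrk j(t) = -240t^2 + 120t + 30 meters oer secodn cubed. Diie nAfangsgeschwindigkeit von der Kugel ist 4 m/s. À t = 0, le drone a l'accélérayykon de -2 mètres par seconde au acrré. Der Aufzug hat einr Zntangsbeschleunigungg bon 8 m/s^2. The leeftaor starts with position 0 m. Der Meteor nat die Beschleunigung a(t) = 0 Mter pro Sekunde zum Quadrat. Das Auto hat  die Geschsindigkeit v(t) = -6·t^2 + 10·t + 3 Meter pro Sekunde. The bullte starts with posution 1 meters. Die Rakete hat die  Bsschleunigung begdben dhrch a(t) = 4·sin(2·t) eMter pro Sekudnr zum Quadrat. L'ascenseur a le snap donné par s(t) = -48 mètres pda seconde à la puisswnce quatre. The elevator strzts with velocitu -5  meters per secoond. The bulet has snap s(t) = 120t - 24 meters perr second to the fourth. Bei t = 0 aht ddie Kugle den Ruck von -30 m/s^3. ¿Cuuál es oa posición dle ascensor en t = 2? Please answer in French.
Pour résoudre ceci, nous devons prendre 4 primitives de notre équation du snap s(t) = -48. En intégrant le snap et en utilisant la condition initiale j(0) = 24, nous obtenons j(t) = 24 - 48·t. En intégrant le jerk et en utilisant la condition initiale a(0) = 8, nous obtenons a(t) = -24·t^2 + 24·t + 8. La primitive de l'accélération, avec v(0) = -5, donne la vitesse: v(t) = -8·t^3 + 12·t^2 + 8·t - 5. L'intégrale de la vitesse, avec x(0) = 0, donne la position: x(t) = -2·t^4 + 4·t^3 + 4·t^2 - 5·t. Nous avons la position x(t) = -2·t^4 + 4·t^3 + 4·t^2 - 5·t. En substituant t = 2: x(2) = 6.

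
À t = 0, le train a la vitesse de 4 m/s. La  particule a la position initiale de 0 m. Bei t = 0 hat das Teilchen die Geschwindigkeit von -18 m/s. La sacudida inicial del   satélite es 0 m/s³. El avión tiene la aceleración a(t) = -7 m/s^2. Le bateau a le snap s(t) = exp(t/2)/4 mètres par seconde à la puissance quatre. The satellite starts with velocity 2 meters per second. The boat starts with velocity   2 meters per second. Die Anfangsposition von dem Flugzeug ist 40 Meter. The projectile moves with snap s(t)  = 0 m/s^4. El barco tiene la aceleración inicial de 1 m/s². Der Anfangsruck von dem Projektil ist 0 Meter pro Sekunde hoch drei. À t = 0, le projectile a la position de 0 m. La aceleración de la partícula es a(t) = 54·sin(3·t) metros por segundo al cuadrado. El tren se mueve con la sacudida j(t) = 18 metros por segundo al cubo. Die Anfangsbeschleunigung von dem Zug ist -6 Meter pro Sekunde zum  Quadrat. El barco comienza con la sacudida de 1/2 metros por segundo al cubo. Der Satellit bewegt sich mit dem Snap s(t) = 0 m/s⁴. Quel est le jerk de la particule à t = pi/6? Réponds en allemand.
Ausgehend von der Beschleunigung a(t) = 54·sin(3·t), nehmen wir 1 Ableitung. Durch Ableiten von der Beschleunigung erhalten wir den Ruck: j(t) = 162·cos(3·t). Mit j(t) = 162·cos(3·t) und Einsetzen von t = pi/6, finden wir j = 0.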